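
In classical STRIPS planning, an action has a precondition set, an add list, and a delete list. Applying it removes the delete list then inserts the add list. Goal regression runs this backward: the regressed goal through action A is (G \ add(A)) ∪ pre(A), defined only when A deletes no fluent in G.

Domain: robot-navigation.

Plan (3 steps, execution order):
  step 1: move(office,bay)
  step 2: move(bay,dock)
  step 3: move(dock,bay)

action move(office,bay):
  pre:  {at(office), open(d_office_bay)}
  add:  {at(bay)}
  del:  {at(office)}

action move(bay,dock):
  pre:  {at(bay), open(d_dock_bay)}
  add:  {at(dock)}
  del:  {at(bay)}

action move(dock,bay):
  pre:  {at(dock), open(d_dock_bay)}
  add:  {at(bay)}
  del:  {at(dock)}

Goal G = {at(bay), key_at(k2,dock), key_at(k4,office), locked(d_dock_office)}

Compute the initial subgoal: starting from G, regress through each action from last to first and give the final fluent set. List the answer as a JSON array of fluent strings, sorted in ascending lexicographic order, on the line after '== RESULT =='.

Work backward from the goal:
  through step 3 (move(dock,bay)): drop {at(bay)}, keep {key_at(k2,dock), key_at(k4,office), locked(d_dock_office)}, require {at(dock), open(d_dock_bay)}
    → {at(dock), key_at(k2,dock), key_at(k4,office), locked(d_dock_office), open(d_dock_bay)}
  through step 2 (move(bay,dock)): drop {at(dock)}, keep {key_at(k2,dock), key_at(k4,office), locked(d_dock_office), open(d_dock_bay)}, require {at(bay), open(d_dock_bay)}
    → {at(bay), key_at(k2,dock), key_at(k4,office), locked(d_dock_office), open(d_dock_bay)}
  through step 1 (move(office,bay)): drop {at(bay)}, keep {key_at(k2,dock), key_at(k4,office), locked(d_dock_office), open(d_dock_bay)}, require {at(office), open(d_office_bay)}
    → {at(office), key_at(k2,dock), key_at(k4,office), locked(d_dock_office), open(d_dock_bay), open(d_office_bay)}

== RESULT ==
["at(office)", "key_at(k2,dock)", "key_at(k4,office)", "locked(d_dock_office)", "open(d_dock_bay)", "open(d_office_bay)"]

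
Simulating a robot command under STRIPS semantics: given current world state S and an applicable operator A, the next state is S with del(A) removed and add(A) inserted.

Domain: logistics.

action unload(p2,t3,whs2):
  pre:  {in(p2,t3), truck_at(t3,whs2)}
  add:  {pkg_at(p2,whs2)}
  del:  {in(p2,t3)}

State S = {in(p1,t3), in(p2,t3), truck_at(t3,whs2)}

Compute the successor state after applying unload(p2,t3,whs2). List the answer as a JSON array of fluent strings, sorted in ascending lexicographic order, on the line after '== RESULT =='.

Compute (S \ del) ∪ add:
  pre ⊆ S: {in(p2,t3), truck_at(t3,whs2)} ⊆ S  — applicable
  S \ del = {in(p1,t3), truck_at(t3,whs2)}
  ∪ add   = {in(p1,t3), pkg_at(p2,whs2), truck_at(t3,whs2)}

== RESULT ==
["in(p1,t3)", "pkg_at(p2,whs2)", "truck_at(t3,whs2)"]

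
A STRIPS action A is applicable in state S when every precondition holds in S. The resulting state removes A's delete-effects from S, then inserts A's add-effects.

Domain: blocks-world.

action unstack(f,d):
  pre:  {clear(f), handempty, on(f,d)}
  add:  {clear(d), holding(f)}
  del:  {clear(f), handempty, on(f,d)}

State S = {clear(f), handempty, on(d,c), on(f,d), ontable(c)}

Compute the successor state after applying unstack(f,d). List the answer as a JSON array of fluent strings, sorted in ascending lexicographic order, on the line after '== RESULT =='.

Compute (S \ del) ∪ add:
  pre ⊆ S: {clear(f), handempty, on(f,d)} ⊆ S  — applicable
  S \ del = {on(d,c), ontable(c)}
  ∪ add   = {clear(d), holding(f), on(d,c), ontable(c)}

== RESULT ==
["clear(d)", "holding(f)", "on(d,c)", "ontable(c)"]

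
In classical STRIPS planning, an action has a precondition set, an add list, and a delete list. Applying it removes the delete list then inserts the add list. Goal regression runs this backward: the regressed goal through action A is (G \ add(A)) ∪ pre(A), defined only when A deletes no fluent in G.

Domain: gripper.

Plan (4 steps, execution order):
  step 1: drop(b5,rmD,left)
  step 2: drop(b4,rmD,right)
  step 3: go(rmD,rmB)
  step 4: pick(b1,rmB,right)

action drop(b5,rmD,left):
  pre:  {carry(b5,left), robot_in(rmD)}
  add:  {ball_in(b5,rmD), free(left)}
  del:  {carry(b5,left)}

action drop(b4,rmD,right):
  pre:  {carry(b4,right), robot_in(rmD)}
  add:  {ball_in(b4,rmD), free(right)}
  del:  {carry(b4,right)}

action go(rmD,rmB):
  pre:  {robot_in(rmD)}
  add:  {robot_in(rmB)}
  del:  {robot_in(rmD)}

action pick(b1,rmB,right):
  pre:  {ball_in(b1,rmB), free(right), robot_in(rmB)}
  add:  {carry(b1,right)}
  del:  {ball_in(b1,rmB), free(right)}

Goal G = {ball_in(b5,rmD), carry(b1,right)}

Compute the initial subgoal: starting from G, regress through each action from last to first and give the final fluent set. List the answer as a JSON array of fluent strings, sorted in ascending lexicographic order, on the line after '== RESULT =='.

Regress step by step:
  through step 4 (pick(b1,rmB,right)): drop {carry(b1,right)}, keep {ball_in(b5,rmD)}, require {ball_in(b1,rmB), free(right), robot_in(rmB)}
    → {ball_in(b1,rmB), ball_in(b5,rmD), free(right), robot_in(rmB)}
  through step 3 (go(rmD,rmB)): drop {robot_in(rmB)}, keep {ball_in(b1,rmB), ball_in(b5,rmD), free(right)}, require {robot_in(rmD)}
    → {ball_in(b1,rmB), ball_in(b5,rmD), free(right), robot_in(rmD)}
  through step 2 (drop(b4,rmD,right)): drop {free(right)}, keep {ball_in(b1,rmB), ball_in(b5,rmD), robot_in(rmD)}, require {carry(b4,right), robot_in(rmD)}
    → {ball_in(b1,rmB), ball_in(b5,rmD), carry(b4,right), robot_in(rmD)}
  through step 1 (drop(b5,rmD,left)): drop {ball_in(b5,rmD)}, keep {ball_in(b1,rmB), carry(b4,right), robot_in(rmD)}, require {carry(b5,left), robot_in(rmD)}
    → {ball_in(b1,rmB), carry(b4,right), carry(b5,left), robot_in(rmD)}

== RESULT ==
["ball_in(b1,rmB)", "carry(b4,right)", "carry(b5,left)", "robot_in(rmD)"]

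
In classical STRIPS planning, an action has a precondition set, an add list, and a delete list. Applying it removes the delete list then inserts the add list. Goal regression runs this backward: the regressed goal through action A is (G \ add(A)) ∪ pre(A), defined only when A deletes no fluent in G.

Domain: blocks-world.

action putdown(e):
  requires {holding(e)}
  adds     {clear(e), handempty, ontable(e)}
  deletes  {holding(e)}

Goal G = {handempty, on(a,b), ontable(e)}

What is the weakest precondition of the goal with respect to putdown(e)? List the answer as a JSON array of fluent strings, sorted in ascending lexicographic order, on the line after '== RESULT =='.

Compute (G \ add) ∪ pre:
  G ∩ del = {}  (empty — regression defined)
  G \ add = {handempty, on(a,b), ontable(e)} \ {clear(e), handempty, ontable(e)} = {on(a,b)}
  ∪ pre   = {on(a,b)} ∪ {holding(e)}
          = {holding(e), on(a,b)}

== RESULT ==
["holding(e)", "on(a,b)"]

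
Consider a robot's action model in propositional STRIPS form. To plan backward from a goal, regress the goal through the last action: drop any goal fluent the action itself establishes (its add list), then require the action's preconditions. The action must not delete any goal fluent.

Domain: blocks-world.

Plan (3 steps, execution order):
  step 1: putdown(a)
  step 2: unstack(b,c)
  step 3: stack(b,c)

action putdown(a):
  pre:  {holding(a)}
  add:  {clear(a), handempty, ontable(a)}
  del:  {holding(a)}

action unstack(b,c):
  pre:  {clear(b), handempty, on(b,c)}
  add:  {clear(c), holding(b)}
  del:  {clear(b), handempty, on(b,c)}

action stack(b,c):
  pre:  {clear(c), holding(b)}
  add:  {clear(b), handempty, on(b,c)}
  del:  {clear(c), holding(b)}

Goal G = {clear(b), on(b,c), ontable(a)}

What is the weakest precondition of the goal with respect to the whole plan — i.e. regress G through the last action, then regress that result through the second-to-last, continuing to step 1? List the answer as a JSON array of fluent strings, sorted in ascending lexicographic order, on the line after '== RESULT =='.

Regress step by step:
  through step 3 (stack(b,c)): drop {clear(b), on(b,c)}, keep {ontable(a)}, require {clear(c), holding(b)}
    → {clear(c), holding(b), ontable(a)}
  through step 2 (unstack(b,c)): drop {clear(c), holding(b)}, keep {ontable(a)}, require {clear(b), handempty, on(b,c)}
    → {clear(b), handempty, on(b,c), ontable(a)}
  through step 1 (putdown(a)): drop {handempty, ontable(a)}, keep {clear(b), on(b,c)}, require {holding(a)}
    → {clear(b), holding(a), on(b,c)}

== RESULT ==
["clear(b)", "holding(a)", "on(b,c)"]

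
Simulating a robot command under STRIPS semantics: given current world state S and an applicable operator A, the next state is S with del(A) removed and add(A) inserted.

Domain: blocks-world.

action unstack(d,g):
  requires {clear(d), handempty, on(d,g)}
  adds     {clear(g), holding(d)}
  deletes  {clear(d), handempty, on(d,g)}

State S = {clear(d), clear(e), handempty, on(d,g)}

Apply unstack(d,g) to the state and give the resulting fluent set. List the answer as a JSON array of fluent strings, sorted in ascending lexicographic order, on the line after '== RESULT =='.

Compute (S \ del) ∪ add:
  pre ⊆ S: {clear(d), handempty, on(d,g)} ⊆ S  — applicable
  S \ del = {clear(e)}
  ∪ add   = {clear(e), clear(g), holding(d)}

== RESULT ==
["clear(e)", "clear(g)", "holding(d)"]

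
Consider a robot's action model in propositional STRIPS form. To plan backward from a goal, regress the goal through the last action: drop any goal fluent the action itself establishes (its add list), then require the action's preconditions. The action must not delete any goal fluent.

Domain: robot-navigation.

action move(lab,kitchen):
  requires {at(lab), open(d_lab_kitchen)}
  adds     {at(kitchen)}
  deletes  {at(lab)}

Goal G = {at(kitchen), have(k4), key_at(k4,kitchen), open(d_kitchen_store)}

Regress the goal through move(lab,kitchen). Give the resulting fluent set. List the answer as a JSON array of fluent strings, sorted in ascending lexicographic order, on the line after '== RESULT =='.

Compute (G \ add) ∪ pre:
  G ∩ del = {}  (empty — regression defined)
  G \ add = {at(kitchen), have(k4), key_at(k4,kitchen), open(d_kitchen_store)} \ {at(kitchen)} = {have(k4), key_at(k4,kitchen), open(d_kitchen_store)}
  ∪ pre   = {have(k4), key_at(k4,kitchen), open(d_kitchen_store)} ∪ {at(lab), open(d_lab_kitchen)}
          = {at(lab), have(k4), key_at(k4,kitchen), open(d_kitchen_store), open(d_lab_kitchen)}

== RESULT ==
["at(lab)", "have(k4)", "key_at(k4,kitchen)", "open(d_kitchen_store)", "open(d_lab_kitchen)"]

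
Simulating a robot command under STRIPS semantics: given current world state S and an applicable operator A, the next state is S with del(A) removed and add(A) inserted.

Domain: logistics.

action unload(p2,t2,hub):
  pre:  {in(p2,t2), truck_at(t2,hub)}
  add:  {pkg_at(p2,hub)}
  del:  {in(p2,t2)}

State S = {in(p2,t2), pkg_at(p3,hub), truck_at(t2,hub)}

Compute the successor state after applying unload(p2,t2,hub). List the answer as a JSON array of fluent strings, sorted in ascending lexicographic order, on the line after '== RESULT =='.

Progress:
  pre ⊆ S: {in(p2,t2), truck_at(t2,hub)} ⊆ S  — applicable
  S \ del = {pkg_at(p3,hub), truck_at(t2,hub)}
  ∪ add   = {pkg_at(p2,hub), pkg_at(p3,hub), truck_at(t2,hub)}

== RESULT ==
["pkg_at(p2,hub)", "pkg_at(p3,hub)", "truck_at(t2,hub)"]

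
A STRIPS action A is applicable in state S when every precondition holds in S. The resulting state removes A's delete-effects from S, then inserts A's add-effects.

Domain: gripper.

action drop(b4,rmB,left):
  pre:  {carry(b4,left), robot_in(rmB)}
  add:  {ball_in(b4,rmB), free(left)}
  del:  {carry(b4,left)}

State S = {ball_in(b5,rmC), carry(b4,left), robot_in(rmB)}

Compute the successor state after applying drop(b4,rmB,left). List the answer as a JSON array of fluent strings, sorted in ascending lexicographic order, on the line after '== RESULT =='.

Progress:
  pre ⊆ S: {carry(b4,left), robot_in(rmB)} ⊆ S  — applicable
  S \ del = {ball_in(b5,rmC), robot_in(rmB)}
  ∪ add   = {ball_in(b4,rmB), ball_in(b5,rmC), free(left), robot_in(rmB)}

== RESULT ==
["ball_in(b4,rmB)", "ball_in(b5,rmC)", "free(left)", "robot_in(rmB)"]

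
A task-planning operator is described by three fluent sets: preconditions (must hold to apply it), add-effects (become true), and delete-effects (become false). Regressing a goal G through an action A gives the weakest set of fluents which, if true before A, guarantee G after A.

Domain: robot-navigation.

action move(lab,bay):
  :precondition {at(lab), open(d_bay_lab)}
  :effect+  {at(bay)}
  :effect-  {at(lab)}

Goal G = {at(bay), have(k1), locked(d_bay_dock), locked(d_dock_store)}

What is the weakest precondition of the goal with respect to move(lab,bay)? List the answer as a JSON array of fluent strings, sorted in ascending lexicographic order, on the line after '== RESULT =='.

Compute (G \ add) ∪ pre:
  G ∩ del = {}  (empty — regression defined)
  G \ add = {at(bay), have(k1), locked(d_bay_dock), locked(d_dock_store)} \ {at(bay)} = {have(k1), locked(d_bay_dock), locked(d_dock_store)}
  ∪ pre   = {have(k1), locked(d_bay_dock), locked(d_dock_store)} ∪ {at(lab), open(d_bay_lab)}
          = {at(lab), have(k1), locked(d_bay_dock), locked(d_dock_store), open(d_bay_lab)}

== RESULT ==
["at(lab)", "have(k1)", "locked(d_bay_dock)", "locked(d_dock_store)", "open(d_bay_lab)"]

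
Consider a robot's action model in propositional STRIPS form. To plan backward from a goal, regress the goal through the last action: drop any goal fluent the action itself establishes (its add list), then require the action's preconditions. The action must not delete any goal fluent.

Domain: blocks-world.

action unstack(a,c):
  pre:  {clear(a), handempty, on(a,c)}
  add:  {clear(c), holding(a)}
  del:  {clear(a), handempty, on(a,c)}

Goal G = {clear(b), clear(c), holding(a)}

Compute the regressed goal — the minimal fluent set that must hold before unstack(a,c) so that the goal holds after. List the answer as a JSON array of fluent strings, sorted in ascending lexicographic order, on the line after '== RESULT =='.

Regress:
  G ∩ del = {}  (empty — regression defined)
  G \ add = {clear(b), clear(c), holding(a)} \ {clear(c), holding(a)} = {clear(b)}
  ∪ pre   = {clear(b)} ∪ {clear(a), handempty, on(a,c)}
          = {clear(a), clear(b), handempty, on(a,c)}

== RESULT ==
["clear(a)", "clear(b)", "handempty", "on(a,c)"]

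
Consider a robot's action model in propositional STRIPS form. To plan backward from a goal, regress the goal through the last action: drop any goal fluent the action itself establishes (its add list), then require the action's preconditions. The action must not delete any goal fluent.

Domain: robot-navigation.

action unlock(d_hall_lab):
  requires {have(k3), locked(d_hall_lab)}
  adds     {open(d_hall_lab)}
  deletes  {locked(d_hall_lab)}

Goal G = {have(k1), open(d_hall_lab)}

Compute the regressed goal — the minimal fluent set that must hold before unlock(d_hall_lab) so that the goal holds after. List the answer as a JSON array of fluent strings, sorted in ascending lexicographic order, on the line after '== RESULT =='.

Compute (G \ add) ∪ pre:
  G ∩ del = {}  (empty — regression defined)
  G \ add = {have(k1), open(d_hall_lab)} \ {open(d_hall_lab)} = {have(k1)}
  ∪ pre   = {have(k1)} ∪ {have(k3), locked(d_hall_lab)}
          = {have(k1), have(k3), locked(d_hall_lab)}

== RESULT ==
["have(k1)", "have(k3)", "locked(d_hall_lab)"]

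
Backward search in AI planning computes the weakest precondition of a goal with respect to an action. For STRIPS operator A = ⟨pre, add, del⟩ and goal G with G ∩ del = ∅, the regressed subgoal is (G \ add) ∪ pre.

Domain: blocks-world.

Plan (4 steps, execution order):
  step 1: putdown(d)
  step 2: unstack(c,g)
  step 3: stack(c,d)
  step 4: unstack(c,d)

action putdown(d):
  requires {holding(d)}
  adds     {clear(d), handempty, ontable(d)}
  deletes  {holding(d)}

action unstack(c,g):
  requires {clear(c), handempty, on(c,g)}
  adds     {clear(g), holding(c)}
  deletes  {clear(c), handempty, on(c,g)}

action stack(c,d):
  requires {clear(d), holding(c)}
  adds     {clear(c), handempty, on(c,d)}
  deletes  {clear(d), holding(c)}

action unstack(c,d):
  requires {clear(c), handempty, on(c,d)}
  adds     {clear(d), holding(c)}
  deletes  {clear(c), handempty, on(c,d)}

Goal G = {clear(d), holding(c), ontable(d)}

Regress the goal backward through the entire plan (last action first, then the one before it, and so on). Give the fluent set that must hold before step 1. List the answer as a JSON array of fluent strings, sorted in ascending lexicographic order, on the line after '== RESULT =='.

Work backward from the goal:
  through step 4 (unstack(c,d)): drop {clear(d), holding(c)}, keep {ontable(d)}, require {clear(c), handempty, on(c,d)}
    → {clear(c), handempty, on(c,d), ontable(d)}
  through step 3 (stack(c,d)): drop {clear(c), handempty, on(c,d)}, keep {ontable(d)}, require {clear(d), holding(c)}
    → {clear(d), holding(c), ontable(d)}
  through step 2 (unstack(c,g)): drop {holding(c)}, keep {clear(d), ontable(d)}, require {clear(c), handempty, on(c,g)}
    → {clear(c), clear(d), handempty, on(c,g), ontable(d)}
  through step 1 (putdown(d)): drop {clear(d), handempty, ontable(d)}, keep {clear(c), on(c,g)}, require {holding(d)}
    → {clear(c), holding(d), on(c,g)}

== RESULT ==
["clear(c)", "holding(d)", "on(c,g)"]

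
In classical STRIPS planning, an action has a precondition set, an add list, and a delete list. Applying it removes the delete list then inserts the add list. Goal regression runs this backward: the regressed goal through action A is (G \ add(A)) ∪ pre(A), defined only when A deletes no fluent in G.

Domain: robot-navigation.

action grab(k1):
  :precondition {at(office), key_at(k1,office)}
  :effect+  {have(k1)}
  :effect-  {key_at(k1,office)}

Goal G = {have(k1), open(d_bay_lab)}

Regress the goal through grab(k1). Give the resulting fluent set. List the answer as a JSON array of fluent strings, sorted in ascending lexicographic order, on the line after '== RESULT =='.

Compute (G \ add) ∪ pre:
  G ∩ del = {}  (empty — regression defined)
  G \ add = {have(k1), open(d_bay_lab)} \ {have(k1)} = {open(d_bay_lab)}
  ∪ pre   = {open(d_bay_lab)} ∪ {at(office), key_at(k1,office)}
          = {at(office), key_at(k1,office), open(d_bay_lab)}

== RESULT ==
["at(office)", "key_at(k1,office)", "open(d_bay_lab)"]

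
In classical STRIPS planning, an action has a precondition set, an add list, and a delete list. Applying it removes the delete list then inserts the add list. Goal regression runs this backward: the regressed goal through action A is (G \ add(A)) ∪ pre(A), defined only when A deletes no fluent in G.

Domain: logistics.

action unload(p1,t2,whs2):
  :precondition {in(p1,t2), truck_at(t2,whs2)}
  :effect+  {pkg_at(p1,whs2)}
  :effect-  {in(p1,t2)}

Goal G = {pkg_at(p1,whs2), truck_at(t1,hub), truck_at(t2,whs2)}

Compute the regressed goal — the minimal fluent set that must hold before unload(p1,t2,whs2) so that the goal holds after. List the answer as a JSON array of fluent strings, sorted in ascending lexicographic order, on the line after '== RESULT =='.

Regress:
  G ∩ del = {}  (empty — regression defined)
  G \ add = {pkg_at(p1,whs2), truck_at(t1,hub), truck_at(t2,whs2)} \ {pkg_at(p1,whs2)} = {truck_at(t1,hub), truck_at(t2,whs2)}
  ∪ pre   = {truck_at(t1,hub), truck_at(t2,whs2)} ∪ {in(p1,t2), truck_at(t2,whs2)}
          = {in(p1,t2), truck_at(t1,hub), truck_at(t2,whs2)}

== RESULT ==
["in(p1,t2)", "truck_at(t1,hub)", "truck_at(t2,whs2)"]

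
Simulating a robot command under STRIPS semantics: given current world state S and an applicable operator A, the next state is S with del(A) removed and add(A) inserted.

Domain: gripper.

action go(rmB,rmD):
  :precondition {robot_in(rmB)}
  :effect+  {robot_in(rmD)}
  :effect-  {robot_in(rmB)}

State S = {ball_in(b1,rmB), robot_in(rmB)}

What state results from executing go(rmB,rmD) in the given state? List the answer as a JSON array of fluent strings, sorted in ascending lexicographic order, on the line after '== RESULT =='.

Progress:
  pre ⊆ S: {robot_in(rmB)} ⊆ S  — applicable
  S \ del = {ball_in(b1,rmB)}
  ∪ add   = {ball_in(b1,rmB), robot_in(rmD)}

== RESULT ==
["ball_in(b1,rmB)", "robot_in(rmD)"]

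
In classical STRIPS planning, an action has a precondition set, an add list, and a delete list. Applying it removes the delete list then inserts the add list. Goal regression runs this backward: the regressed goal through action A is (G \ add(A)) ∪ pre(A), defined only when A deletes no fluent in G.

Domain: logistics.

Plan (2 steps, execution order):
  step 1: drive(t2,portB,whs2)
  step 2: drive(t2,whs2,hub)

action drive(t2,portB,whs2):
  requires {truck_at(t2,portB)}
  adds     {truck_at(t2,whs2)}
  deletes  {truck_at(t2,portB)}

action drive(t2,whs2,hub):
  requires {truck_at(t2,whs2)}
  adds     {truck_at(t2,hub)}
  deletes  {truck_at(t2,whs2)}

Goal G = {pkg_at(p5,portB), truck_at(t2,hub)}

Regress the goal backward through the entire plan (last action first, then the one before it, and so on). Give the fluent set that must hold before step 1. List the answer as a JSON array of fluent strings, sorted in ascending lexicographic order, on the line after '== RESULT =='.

Work backward from the goal:
  through step 2 (drive(t2,whs2,hub)): drop {truck_at(t2,hub)}, keep {pkg_at(p5,portB)}, require {truck_at(t2,whs2)}
    → {pkg_at(p5,portB), truck_at(t2,whs2)}
  through step 1 (drive(t2,portB,whs2)): drop {truck_at(t2,whs2)}, keep {pkg_at(p5,portB)}, require {truck_at(t2,portB)}
    → {pkg_at(p5,portB), truck_at(t2,portB)}

== RESULT ==
["pkg_at(p5,portB)", "truck_at(t2,portB)"]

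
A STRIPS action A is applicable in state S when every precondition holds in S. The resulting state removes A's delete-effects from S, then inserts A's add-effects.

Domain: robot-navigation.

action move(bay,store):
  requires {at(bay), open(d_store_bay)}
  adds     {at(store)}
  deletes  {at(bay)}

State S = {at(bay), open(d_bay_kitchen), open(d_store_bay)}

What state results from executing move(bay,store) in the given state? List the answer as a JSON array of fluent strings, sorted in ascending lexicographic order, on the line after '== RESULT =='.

Compute (S \ del) ∪ add:
  pre ⊆ S: {at(bay), open(d_store_bay)} ⊆ S  — applicable
  S \ del = {open(d_bay_kitchen), open(d_store_bay)}
  ∪ add   = {at(store), open(d_bay_kitchen), open(d_store_bay)}

== RESULT ==
["at(store)", "open(d_bay_kitchen)", "open(d_store_bay)"]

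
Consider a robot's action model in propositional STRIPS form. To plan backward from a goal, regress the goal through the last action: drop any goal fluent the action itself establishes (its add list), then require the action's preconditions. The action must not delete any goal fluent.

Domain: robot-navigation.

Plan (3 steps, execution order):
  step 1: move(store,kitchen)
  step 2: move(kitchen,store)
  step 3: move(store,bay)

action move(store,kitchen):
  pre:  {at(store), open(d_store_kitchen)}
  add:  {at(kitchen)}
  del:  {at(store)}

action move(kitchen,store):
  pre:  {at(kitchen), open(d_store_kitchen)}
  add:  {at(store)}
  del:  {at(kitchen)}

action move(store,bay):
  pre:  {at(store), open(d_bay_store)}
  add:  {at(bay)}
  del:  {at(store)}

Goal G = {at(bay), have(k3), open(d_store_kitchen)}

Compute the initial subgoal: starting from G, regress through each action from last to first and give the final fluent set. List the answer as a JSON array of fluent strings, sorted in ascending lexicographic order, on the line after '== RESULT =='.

Work backward from the goal:
  through step 3 (move(store,bay)): drop {at(bay)}, keep {have(k3), open(d_store_kitchen)}, require {at(store), open(d_bay_store)}
    → {at(store), have(k3), open(d_bay_store), open(d_store_kitchen)}
  through step 2 (move(kitchen,store)): drop {at(store)}, keep {have(k3), open(d_bay_store), open(d_store_kitchen)}, require {at(kitchen), open(d_store_kitchen)}
    → {at(kitchen), have(k3), open(d_bay_store), open(d_store_kitchen)}
  through step 1 (move(store,kitchen)): drop {at(kitchen)}, keep {have(k3), open(d_bay_store), open(d_store_kitchen)}, require {at(store), open(d_store_kitchen)}
    → {at(store), have(k3), open(d_bay_store), open(d_store_kitchen)}

== RESULT ==
["at(store)", "have(k3)", "open(d_bay_store)", "open(d_store_kitchen)"]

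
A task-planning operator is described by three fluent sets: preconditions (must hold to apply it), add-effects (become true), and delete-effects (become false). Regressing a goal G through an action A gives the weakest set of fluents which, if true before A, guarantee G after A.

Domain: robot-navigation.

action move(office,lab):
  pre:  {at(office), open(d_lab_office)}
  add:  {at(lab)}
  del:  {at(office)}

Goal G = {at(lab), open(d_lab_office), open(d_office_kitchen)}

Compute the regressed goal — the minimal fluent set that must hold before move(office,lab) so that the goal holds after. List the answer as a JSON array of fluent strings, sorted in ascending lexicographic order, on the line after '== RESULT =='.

Compute (G \ add) ∪ pre:
  G ∩ del = {}  (empty — regression defined)
  G \ add = {at(lab), open(d_lab_office), open(d_office_kitchen)} \ {at(lab)} = {open(d_lab_office), open(d_office_kitchen)}
  ∪ pre   = {open(d_lab_office), open(d_office_kitchen)} ∪ {at(office), open(d_lab_office)}
          = {at(office), open(d_lab_office), open(d_office_kitchen)}

== RESULT ==
["at(office)", "open(d_lab_office)", "open(d_office_kitchen)"]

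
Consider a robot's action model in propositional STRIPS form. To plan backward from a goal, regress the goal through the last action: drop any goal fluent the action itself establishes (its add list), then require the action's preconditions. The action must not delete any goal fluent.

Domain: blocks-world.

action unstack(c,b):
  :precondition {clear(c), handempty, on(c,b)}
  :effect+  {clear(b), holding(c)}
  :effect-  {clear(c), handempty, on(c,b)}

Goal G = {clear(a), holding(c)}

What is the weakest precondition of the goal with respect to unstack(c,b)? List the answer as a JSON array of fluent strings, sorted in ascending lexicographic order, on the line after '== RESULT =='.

Compute (G \ add) ∪ pre:
  G ∩ del = {}  (empty — regression defined)
  G \ add = {clear(a), holding(c)} \ {clear(b), holding(c)} = {clear(a)}
  ∪ pre   = {clear(a)} ∪ {clear(c), handempty, on(c,b)}
          = {clear(a), clear(c), handempty, on(c,b)}

== RESULT ==
["clear(a)", "clear(c)", "handempty", "on(c,b)"]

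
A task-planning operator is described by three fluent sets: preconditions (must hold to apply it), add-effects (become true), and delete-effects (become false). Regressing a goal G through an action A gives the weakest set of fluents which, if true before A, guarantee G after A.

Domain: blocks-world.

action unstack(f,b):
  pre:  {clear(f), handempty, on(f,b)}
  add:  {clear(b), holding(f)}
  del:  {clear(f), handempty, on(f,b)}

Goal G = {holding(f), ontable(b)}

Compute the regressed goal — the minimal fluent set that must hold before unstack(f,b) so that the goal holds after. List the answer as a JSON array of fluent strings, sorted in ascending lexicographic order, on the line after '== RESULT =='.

Compute (G \ add) ∪ pre:
  G ∩ del = {}  (empty — regression defined)
  G \ add = {holding(f), ontable(b)} \ {clear(b), holding(f)} = {ontable(b)}
  ∪ pre   = {ontable(b)} ∪ {clear(f), handempty, on(f,b)}
          = {clear(f), handempty, on(f,b), ontable(b)}

== RESULT ==
["clear(f)", "handempty", "on(f,b)", "ontable(b)"]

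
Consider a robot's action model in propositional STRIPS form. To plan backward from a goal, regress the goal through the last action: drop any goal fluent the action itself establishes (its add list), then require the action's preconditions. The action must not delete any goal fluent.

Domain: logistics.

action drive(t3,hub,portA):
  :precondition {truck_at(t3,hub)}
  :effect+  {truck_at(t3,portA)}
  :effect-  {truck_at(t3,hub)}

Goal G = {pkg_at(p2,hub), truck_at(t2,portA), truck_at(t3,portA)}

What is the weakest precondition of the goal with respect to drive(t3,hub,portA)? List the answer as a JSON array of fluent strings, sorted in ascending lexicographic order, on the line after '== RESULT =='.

Regress:
  G ∩ del = {}  (empty — regression defined)
  G \ add = {pkg_at(p2,hub), truck_at(t2,portA), truck_at(t3,portA)} \ {truck_at(t3,portA)} = {pkg_at(p2,hub), truck_at(t2,portA)}
  ∪ pre   = {pkg_at(p2,hub), truck_at(t2,portA)} ∪ {truck_at(t3,hub)}
          = {pkg_at(p2,hub), truck_at(t2,portA), truck_at(t3,hub)}

== RESULT ==
["pkg_at(p2,hub)", "truck_at(t2,portA)", "truck_at(t3,hub)"]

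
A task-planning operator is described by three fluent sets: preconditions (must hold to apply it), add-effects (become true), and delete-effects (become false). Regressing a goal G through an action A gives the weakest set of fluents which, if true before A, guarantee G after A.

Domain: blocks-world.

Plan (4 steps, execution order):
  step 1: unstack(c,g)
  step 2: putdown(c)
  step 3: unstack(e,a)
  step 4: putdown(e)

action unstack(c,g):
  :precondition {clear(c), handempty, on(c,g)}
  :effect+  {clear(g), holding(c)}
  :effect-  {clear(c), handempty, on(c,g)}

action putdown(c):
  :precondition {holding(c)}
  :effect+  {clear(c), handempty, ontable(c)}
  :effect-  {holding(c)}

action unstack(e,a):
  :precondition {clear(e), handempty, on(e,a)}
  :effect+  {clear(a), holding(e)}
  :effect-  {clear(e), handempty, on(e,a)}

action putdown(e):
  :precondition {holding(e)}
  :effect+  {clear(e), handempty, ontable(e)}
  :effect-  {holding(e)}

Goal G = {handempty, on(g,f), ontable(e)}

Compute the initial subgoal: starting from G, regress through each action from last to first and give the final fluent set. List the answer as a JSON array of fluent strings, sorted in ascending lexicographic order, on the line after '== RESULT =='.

Work backward from the goal:
  through step 4 (putdown(e)): drop {handempty, ontable(e)}, keep {on(g,f)}, require {holding(e)}
    → {holding(e), on(g,f)}
  through step 3 (unstack(e,a)): drop {holding(e)}, keep {on(g,f)}, require {clear(e), handempty, on(e,a)}
    → {clear(e), handempty, on(e,a), on(g,f)}
  through step 2 (putdown(c)): drop {handempty}, keep {clear(e), on(e,a), on(g,f)}, require {holding(c)}
    → {clear(e), holding(c), on(e,a), on(g,f)}
  through step 1 (unstack(c,g)): drop {holding(c)}, keep {clear(e), on(e,a), on(g,f)}, require {clear(c), handempty, on(c,g)}
    → {clear(c), clear(e), handempty, on(c,g), on(e,a), on(g,f)}

== RESULT ==
["clear(c)", "clear(e)", "handempty", "on(c,g)", "on(e,a)", "on(g,f)"]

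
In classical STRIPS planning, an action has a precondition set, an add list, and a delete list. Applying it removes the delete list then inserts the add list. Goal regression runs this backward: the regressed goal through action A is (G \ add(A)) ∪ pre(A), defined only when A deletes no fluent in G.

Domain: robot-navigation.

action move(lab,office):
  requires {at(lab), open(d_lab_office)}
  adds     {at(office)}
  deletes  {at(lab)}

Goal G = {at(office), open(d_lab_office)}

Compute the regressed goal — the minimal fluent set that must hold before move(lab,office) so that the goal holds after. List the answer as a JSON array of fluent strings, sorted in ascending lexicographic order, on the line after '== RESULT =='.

Compute (G \ add) ∪ pre:
  G ∩ del = {}  (empty — regression defined)
  G \ add = {at(office), open(d_lab_office)} \ {at(office)} = {open(d_lab_office)}
  ∪ pre   = {open(d_lab_office)} ∪ {at(lab), open(d_lab_office)}
          = {at(lab), open(d_lab_office)}

== RESULT ==
["at(lab)", "open(d_lab_office)"]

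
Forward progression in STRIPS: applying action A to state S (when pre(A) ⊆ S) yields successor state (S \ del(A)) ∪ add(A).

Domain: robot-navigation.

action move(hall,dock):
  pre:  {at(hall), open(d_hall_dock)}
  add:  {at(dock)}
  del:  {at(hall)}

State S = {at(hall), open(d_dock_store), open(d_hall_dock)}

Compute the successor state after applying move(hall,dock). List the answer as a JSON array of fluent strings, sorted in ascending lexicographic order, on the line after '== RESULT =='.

Progress:
  pre ⊆ S: {at(hall), open(d_hall_dock)} ⊆ S  — applicable
  S \ del = {open(d_dock_store), open(d_hall_dock)}
  ∪ add   = {at(dock), open(d_dock_store), open(d_hall_dock)}

== RESULT ==
["at(dock)", "open(d_dock_store)", "open(d_hall_dock)"]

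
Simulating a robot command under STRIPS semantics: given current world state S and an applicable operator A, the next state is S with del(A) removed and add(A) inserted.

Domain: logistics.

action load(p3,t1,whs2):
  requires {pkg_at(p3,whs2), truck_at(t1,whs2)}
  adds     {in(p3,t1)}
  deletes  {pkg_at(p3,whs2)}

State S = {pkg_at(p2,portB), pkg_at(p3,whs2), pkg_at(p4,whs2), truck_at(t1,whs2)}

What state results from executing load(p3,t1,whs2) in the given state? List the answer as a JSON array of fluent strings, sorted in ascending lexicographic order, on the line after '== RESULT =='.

Compute (S \ del) ∪ add:
  pre ⊆ S: {pkg_at(p3,whs2), truck_at(t1,whs2)} ⊆ S  — applicable
  S \ del = {pkg_at(p2,portB), pkg_at(p4,whs2), truck_at(t1,whs2)}
  ∪ add   = {in(p3,t1), pkg_at(p2,portB), pkg_at(p4,whs2), truck_at(t1,whs2)}

== RESULT ==
["in(p3,t1)", "pkg_at(p2,portB)", "pkg_at(p4,whs2)", "truck_at(t1,whs2)"]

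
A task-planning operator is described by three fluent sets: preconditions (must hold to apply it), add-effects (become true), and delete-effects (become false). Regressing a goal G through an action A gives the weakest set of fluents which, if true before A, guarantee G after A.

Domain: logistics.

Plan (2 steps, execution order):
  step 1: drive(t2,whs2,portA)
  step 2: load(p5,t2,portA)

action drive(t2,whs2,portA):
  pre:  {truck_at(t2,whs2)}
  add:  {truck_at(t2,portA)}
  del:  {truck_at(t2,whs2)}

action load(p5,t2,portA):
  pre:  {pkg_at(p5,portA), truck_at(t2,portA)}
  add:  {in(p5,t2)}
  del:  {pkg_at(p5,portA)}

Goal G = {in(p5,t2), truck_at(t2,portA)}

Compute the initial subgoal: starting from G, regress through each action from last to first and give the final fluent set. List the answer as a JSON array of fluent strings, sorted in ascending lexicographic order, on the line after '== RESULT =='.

Work backward from the goal:
  through step 2 (load(p5,t2,portA)): drop {in(p5,t2)}, keep {truck_at(t2,portA)}, require {pkg_at(p5,portA), truck_at(t2,portA)}
    → {pkg_at(p5,portA), truck_at(t2,portA)}
  through step 1 (drive(t2,whs2,portA)): drop {truck_at(t2,portA)}, keep {pkg_at(p5,portA)}, require {truck_at(t2,whs2)}
    → {pkg_at(p5,portA), truck_at(t2,whs2)}

== RESULT ==
["pkg_at(p5,portA)", "truck_at(t2,whs2)"]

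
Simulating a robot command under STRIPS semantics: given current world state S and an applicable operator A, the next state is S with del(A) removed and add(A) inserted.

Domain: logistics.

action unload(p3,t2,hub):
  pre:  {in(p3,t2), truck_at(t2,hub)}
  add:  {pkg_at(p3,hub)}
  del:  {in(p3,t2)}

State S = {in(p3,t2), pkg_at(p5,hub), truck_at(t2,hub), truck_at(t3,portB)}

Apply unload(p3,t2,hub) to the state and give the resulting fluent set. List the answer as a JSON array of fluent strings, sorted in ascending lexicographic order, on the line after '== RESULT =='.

Progress:
  pre ⊆ S: {in(p3,t2), truck_at(t2,hub)} ⊆ S  — applicable
  S \ del = {pkg_at(p5,hub), truck_at(t2,hub), truck_at(t3,portB)}
  ∪ add   = {pkg_at(p3,hub), pkg_at(p5,hub), truck_at(t2,hub), truck_at(t3,portB)}

== RESULT ==
["pkg_at(p3,hub)", "pkg_at(p5,hub)", "truck_at(t2,hub)", "truck_at(t3,portB)"]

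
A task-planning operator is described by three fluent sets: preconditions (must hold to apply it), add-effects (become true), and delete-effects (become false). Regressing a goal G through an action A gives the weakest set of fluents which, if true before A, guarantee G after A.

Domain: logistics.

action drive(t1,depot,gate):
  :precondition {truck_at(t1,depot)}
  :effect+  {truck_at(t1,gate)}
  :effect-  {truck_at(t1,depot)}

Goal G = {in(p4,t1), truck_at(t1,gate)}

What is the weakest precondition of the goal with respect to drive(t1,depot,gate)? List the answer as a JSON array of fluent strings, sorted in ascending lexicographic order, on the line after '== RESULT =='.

Compute (G \ add) ∪ pre:
  G ∩ del = {}  (empty — regression defined)
  G \ add = {in(p4,t1), truck_at(t1,gate)} \ {truck_at(t1,gate)} = {in(p4,t1)}
  ∪ pre   = {in(p4,t1)} ∪ {truck_at(t1,depot)}
          = {in(p4,t1), truck_at(t1,depot)}

== RESULT ==
["in(p4,t1)", "truck_at(t1,depot)"]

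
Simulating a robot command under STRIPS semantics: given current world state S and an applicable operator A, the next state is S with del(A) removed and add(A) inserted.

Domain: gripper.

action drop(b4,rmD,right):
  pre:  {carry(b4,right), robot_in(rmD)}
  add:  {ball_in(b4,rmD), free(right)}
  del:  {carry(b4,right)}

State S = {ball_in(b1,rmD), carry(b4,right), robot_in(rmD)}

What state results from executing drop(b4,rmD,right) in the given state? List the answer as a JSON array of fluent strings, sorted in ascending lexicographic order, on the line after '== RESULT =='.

Progress:
  pre ⊆ S: {carry(b4,right), robot_in(rmD)} ⊆ S  — applicable
  S \ del = {ball_in(b1,rmD), robot_in(rmD)}
  ∪ add   = {ball_in(b1,rmD), ball_in(b4,rmD), free(right), robot_in(rmD)}

== RESULT ==
["ball_in(b1,rmD)", "ball_in(b4,rmD)", "free(right)", "robot_in(rmD)"]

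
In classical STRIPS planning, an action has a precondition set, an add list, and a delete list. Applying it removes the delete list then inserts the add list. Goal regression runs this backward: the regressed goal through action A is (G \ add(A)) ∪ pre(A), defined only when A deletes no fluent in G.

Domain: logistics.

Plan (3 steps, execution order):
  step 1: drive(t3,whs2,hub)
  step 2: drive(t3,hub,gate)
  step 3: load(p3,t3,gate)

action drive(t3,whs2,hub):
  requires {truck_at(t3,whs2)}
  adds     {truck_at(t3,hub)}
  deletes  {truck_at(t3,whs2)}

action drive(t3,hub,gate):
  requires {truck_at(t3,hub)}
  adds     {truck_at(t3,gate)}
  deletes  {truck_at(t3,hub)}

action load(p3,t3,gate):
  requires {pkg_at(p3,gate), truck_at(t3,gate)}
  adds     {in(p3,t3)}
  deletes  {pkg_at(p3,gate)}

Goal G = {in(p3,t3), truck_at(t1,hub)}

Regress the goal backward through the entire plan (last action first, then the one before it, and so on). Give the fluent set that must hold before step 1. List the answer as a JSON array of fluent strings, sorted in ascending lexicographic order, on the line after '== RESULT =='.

Work backward from the goal:
  through step 3 (load(p3,t3,gate)): drop {in(p3,t3)}, keep {truck_at(t1,hub)}, require {pkg_at(p3,gate), truck_at(t3,gate)}
    → {pkg_at(p3,gate), truck_at(t1,hub), truck_at(t3,gate)}
  through step 2 (drive(t3,hub,gate)): drop {truck_at(t3,gate)}, keep {pkg_at(p3,gate), truck_at(t1,hub)}, require {truck_at(t3,hub)}
    → {pkg_at(p3,gate), truck_at(t1,hub), truck_at(t3,hub)}
  through step 1 (drive(t3,whs2,hub)): drop {truck_at(t3,hub)}, keep {pkg_at(p3,gate), truck_at(t1,hub)}, require {truck_at(t3,whs2)}
    → {pkg_at(p3,gate), truck_at(t1,hub), truck_at(t3,whs2)}

== RESULT ==
["pkg_at(p3,gate)", "truck_at(t1,hub)", "truck_at(t3,whs2)"]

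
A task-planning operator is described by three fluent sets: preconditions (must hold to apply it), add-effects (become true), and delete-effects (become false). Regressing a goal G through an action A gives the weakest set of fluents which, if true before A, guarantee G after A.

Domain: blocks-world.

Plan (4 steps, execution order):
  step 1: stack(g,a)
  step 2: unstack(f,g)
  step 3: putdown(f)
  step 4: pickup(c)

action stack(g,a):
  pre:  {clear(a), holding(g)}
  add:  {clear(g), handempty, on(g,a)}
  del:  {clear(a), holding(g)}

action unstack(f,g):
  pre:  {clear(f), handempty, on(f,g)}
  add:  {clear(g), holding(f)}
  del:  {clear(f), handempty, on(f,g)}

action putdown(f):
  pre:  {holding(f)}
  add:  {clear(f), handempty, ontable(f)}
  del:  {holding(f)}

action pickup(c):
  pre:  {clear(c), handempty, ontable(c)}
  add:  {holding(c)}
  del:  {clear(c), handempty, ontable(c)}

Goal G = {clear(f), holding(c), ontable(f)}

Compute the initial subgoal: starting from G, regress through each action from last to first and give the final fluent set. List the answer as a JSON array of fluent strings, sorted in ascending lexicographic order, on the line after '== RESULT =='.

Regress step by step:
  through step 4 (pickup(c)): drop {holding(c)}, keep {clear(f), ontable(f)}, require {clear(c), handempty, ontable(c)}
    → {clear(c), clear(f), handempty, ontable(c), ontable(f)}
  through step 3 (putdown(f)): drop {clear(f), handempty, ontable(f)}, keep {clear(c), ontable(c)}, require {holding(f)}
    → {clear(c), holding(f), ontable(c)}
  through step 2 (unstack(f,g)): drop {holding(f)}, keep {clear(c), ontable(c)}, require {clear(f), handempty, on(f,g)}
    → {clear(c), clear(f), handempty, on(f,g), ontable(c)}
  through step 1 (stack(g,a)): drop {handempty}, keep {clear(c), clear(f), on(f,g), ontable(c)}, require {clear(a), holding(g)}
    → {clear(a), clear(c), clear(f), holding(g), on(f,g), ontable(c)}

== RESULT ==
["clear(a)", "clear(c)", "clear(f)", "holding(g)", "on(f,g)", "ontable(c)"]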